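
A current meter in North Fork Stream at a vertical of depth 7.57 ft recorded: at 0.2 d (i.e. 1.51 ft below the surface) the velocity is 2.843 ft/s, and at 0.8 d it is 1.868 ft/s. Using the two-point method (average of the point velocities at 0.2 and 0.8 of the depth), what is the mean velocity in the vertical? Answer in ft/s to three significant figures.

2.36 ft/s

v̄ = (2.843 + 1.868) / 2 = 2.356 ft/s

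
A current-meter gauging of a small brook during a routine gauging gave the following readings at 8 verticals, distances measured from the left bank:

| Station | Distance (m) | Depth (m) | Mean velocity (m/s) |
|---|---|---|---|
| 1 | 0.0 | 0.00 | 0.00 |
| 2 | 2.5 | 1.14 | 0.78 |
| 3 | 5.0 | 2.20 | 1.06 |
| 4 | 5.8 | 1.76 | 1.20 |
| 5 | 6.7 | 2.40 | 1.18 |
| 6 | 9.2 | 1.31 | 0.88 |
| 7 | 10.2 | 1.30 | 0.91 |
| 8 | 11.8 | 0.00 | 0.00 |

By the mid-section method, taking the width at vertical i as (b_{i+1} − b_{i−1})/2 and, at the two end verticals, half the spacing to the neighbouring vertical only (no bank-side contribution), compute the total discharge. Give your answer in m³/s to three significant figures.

w_2 = (5.0 − 0.0)/2 = 2.5 m; q_2 = 0.78 × 1.14 × 2.5 = 2.223 m³/s
w_3 = (5.8 − 2.5)/2 = 1.65 m; q_3 = 1.06 × 2.20 × 1.65 = 3.848 m³/s
w_4 = (6.7 − 5.0)/2 = 0.85 m; q_4 = 1.20 × 1.76 × 0.85 = 1.795 m³/s
w_5 = (9.2 − 5.8)/2 = 1.7 m; q_5 = 1.18 × 2.40 × 1.7 = 4.814 m³/s
w_6 = (10.2 − 6.7)/2 = 1.75 m; q_6 = 0.88 × 1.31 × 1.75 = 2.017 m³/s
w_7 = (11.8 − 9.2)/2 = 1.3 m; q_7 = 0.91 × 1.30 × 1.3 = 1.538 m³/s
Stations 1, 8 contribute zero (depth or velocity is 0).
Q = Σ qᵢ = 16.24 m³/s

16.2 m³/s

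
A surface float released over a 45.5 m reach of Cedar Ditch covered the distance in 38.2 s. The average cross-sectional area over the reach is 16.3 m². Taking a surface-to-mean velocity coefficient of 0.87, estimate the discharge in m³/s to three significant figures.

16.9 m³/s

v_surface = L / t̄ = 45.5 / 38.2 = 1.191 m/s
v_mean = 0.87 × 1.191 = 1.036 m/s
Q = A × v_mean = 16.3 × 1.036 = 16.89 m³/s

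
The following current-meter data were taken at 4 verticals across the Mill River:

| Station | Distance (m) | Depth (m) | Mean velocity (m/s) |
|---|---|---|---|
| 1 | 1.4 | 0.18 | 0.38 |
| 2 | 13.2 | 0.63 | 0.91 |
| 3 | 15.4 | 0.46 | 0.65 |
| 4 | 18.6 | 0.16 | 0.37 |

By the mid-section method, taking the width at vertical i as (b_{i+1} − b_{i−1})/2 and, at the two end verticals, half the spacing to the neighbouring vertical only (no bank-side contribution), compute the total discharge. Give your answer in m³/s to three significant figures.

5.32 m³/s

w_1 = (13.2 − 1.4)/2 = 5.9 m; q_1 = 0.38 × 0.18 × 5.9 = 0.4036 m³/s
w_2 = (15.4 − 1.4)/2 = 7 m; q_2 = 0.91 × 0.63 × 7 = 4.013 m³/s
w_3 = (18.6 − 13.2)/2 = 2.7 m; q_3 = 0.65 × 0.46 × 2.7 = 0.8073 m³/s
w_4 = (18.6 − 15.4)/2 = 1.6 m; q_4 = 0.37 × 0.16 × 1.6 = 0.09472 m³/s
Q = Σ qᵢ = 5.319 m³/s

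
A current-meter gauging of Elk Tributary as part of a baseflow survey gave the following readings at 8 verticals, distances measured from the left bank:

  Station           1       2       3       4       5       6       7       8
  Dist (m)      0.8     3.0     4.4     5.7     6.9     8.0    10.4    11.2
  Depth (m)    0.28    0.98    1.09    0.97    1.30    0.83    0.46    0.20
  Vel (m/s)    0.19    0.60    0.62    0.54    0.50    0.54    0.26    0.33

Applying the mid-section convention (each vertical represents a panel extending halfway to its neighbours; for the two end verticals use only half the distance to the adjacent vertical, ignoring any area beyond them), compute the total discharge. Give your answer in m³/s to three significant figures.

w_1 = (3.0 − 0.8)/2 = 1.1 m; q_1 = 0.19 × 0.28 × 1.1 = 0.05852 m³/s
w_2 = (4.4 − 0.8)/2 = 1.8 m; q_2 = 0.60 × 0.98 × 1.8 = 1.058 m³/s
w_3 = (5.7 − 3.0)/2 = 1.35 m; q_3 = 0.62 × 1.09 × 1.35 = 0.9123 m³/s
w_4 = (6.9 − 4.4)/2 = 1.25 m; q_4 = 0.54 × 0.97 × 1.25 = 0.6548 m³/s
w_5 = (8.0 − 5.7)/2 = 1.15 m; q_5 = 0.50 × 1.30 × 1.15 = 0.7475 m³/s
w_6 = (10.4 − 6.9)/2 = 1.75 m; q_6 = 0.54 × 0.83 × 1.75 = 0.7844 m³/s
w_7 = (11.2 − 8.0)/2 = 1.6 m; q_7 = 0.26 × 0.46 × 1.6 = 0.1914 m³/s
w_8 = (11.2 − 10.4)/2 = 0.4 m; q_8 = 0.33 × 0.20 × 0.4 = 0.02640 m³/s
Q = Σ qᵢ = 4.434 m³/s

4.43 m³/s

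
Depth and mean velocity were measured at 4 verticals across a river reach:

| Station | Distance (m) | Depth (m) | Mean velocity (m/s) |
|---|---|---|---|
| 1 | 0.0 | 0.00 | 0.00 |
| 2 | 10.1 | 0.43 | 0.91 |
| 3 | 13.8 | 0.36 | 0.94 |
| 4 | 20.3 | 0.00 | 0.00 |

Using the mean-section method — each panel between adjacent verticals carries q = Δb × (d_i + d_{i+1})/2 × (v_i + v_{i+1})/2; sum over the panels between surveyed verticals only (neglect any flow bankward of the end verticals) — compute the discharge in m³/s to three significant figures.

2.89 m³/s

Panel 1-2: Δb = 10.1 m, d̄ = (0.00+0.43)/2 = 0.215, v̄ = (0.00+0.91)/2 = 0.455 → q = 10.1×0.215×0.455 = 0.9880 m³/s
Panel 2-3: Δb = 3.7 m, d̄ = (0.43+0.36)/2 = 0.395, v̄ = (0.91+0.94)/2 = 0.925 → q = 3.7×0.395×0.925 = 1.352 m³/s
Panel 3-4: Δb = 6.5 m, d̄ = (0.36+0.00)/2 = 0.18, v̄ = (0.94+0.00)/2 = 0.47 → q = 6.5×0.18×0.47 = 0.5499 m³/s
Q = Σ q = 2.890 m³/s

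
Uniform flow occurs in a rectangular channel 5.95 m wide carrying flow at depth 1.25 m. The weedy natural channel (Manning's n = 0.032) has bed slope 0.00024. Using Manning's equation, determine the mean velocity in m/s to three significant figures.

A = b·y = 5.95 × 1.25 = 7.438 m²
P = b + 2y = 5.95 + 2×1.25 = 8.450 m
R = A/P = 7.438/8.450 = 0.8802 m
Q = (1/n)·A·R^(2/3)·S^(1/2) = (1/0.032) × 7.438 × 0.8802^(2/3) × 0.00024^(1/2) = 3.307 m³/s
V = Q/A = 3.307/7.438 = 0.4446 m/s

0.445 m/s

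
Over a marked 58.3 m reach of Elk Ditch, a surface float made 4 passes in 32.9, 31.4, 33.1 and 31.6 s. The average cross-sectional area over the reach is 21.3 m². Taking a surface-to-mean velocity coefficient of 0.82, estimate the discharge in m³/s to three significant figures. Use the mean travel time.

t̄ = (32.9 + 31.4 + 33.1 + 31.6) / 4 = 32.25 s
v_surface = L / t̄ = 58.3 / 32.25 = 1.808 m/s
v_mean = 0.82 × 1.808 = 1.482 m/s
Q = A × v_mean = 21.3 × 1.482 = 31.57 m³/s

31.6 m³/s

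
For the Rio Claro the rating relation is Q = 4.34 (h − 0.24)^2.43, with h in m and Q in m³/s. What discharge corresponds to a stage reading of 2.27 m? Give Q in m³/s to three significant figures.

24.2 m³/s

Q = 4.34 × (2.27 − 0.24)^2.43 = 4.34 × 2.03^2.43 = 24.25 m³/s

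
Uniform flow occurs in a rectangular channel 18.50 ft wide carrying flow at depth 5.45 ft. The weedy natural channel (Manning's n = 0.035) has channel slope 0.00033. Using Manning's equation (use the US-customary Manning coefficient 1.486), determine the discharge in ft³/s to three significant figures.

A = b·y = 18.50 × 5.45 = 100.8 ft²
P = b + 2y = 18.50 + 2×5.45 = 29.40 ft
R = A/P = 100.8/29.40 = 3.429 ft
Q = (1.486/n)·A·R^(2/3)·S^(1/2) = (1.486/0.035) × 100.8 × 3.429^(2/3) × 0.00033^(1/2) = 176.8 ft³/s

177 ft³/s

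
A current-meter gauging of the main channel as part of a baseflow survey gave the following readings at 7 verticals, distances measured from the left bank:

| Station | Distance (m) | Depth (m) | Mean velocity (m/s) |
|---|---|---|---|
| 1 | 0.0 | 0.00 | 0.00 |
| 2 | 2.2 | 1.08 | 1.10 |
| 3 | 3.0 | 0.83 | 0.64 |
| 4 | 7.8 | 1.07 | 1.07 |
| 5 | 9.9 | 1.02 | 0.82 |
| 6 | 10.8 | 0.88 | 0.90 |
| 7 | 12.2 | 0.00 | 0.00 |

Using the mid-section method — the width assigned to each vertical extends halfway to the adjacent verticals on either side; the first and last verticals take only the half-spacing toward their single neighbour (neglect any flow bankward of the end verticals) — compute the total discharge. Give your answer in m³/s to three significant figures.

9.38 m³/s

w_2 = (3.0 − 0.0)/2 = 1.5 m; q_2 = 1.10 × 1.08 × 1.5 = 1.782 m³/s
w_3 = (7.8 − 2.2)/2 = 2.8 m; q_3 = 0.64 × 0.83 × 2.8 = 1.487 m³/s
w_4 = (9.9 − 3.0)/2 = 3.45 m; q_4 = 1.07 × 1.07 × 3.45 = 3.950 m³/s
w_5 = (10.8 − 7.8)/2 = 1.5 m; q_5 = 0.82 × 1.02 × 1.5 = 1.255 m³/s
w_6 = (12.2 − 9.9)/2 = 1.15 m; q_6 = 0.90 × 0.88 × 1.15 = 0.9108 m³/s
Stations 1, 7 contribute zero (depth or velocity is 0).
Q = Σ qᵢ = 9.385 m³/s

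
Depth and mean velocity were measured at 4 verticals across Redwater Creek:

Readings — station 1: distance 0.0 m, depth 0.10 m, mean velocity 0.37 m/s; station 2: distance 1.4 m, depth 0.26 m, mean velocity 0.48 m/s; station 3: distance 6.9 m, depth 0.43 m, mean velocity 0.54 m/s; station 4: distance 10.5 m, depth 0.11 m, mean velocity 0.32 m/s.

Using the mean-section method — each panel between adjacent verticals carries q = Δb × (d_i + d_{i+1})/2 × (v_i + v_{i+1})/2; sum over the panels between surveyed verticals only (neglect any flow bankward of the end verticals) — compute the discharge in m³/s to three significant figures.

1.49 m³/s

Panel 1-2: Δb = 1.4 m, d̄ = (0.10+0.26)/2 = 0.18, v̄ = (0.37+0.48)/2 = 0.425 → q = 1.4×0.18×0.425 = 0.1071 m³/s
Panel 2-3: Δb = 5.5 m, d̄ = (0.26+0.43)/2 = 0.345, v̄ = (0.48+0.54)/2 = 0.51 → q = 5.5×0.345×0.51 = 0.9677 m³/s
Panel 3-4: Δb = 3.6 m, d̄ = (0.43+0.11)/2 = 0.27, v̄ = (0.54+0.32)/2 = 0.43 → q = 3.6×0.27×0.43 = 0.4180 m³/s
Q = Σ q = 1.493 m³/s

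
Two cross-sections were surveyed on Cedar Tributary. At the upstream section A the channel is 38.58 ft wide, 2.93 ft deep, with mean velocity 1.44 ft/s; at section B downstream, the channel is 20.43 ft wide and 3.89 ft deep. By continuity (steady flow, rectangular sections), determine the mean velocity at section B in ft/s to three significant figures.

2.05 ft/s

Q = A₁V₁ = (38.58×2.93) × 1.44 = 162.8 ft³/s
A₂ = 20.43 × 3.89 = 79.47 ft²
V₂ = Q/A₂ = 162.8/79.47 = 2.048 ft/s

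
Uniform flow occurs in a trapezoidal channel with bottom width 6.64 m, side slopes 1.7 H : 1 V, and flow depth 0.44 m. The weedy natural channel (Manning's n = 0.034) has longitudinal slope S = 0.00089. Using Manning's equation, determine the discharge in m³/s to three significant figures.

A = (b + z·y)·y = (6.64 + 1.7×0.44)×0.44 = 3.251 m²
P = b + 2y√(1+z²) = 6.64 + 2×0.44×√(1+1.7²) = 8.376 m
R = A/P = 3.251/8.376 = 0.3881 m
Q = (1/n)·A·R^(2/3)·S^(1/2) = (1/0.034) × 3.251 × 0.3881^(2/3) × 0.00089^(1/2) = 1.518 m³/s

1.52 m³/s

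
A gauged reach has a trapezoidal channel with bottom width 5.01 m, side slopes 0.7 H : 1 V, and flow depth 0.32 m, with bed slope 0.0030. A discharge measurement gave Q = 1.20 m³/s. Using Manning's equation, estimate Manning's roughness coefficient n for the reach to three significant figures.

A = (b + z·y)·y = (5.01 + 0.7×0.32)×0.32 = 1.675 m²
P = b + 2y√(1+z²) = 5.01 + 2×0.32×√(1+0.7²) = 5.791 m
R = A/P = 1.675/5.791 = 0.2892 m
n = (1/Q)·A·R^(2/3)·S^(1/2) = (1/1.20) × 1.675 × 0.4373 × 0.05477 = 0.03343

0.0334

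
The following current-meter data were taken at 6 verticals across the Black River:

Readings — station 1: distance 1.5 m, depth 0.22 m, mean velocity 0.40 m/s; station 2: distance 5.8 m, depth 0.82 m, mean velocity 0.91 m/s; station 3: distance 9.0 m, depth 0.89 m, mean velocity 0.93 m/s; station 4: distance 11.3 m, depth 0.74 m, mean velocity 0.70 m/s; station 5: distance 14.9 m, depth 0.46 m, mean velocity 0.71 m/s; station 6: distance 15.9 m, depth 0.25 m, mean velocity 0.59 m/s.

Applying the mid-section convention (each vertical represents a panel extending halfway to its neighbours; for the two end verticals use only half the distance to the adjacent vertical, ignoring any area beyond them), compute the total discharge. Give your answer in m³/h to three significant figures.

w_1 = (5.8 − 1.5)/2 = 2.15 m; q_1 = 0.40 × 0.22 × 2.15 = 0.1892 m³/s
w_2 = (9.0 − 1.5)/2 = 3.75 m; q_2 = 0.91 × 0.82 × 3.75 = 2.798 m³/s
w_3 = (11.3 − 5.8)/2 = 2.75 m; q_3 = 0.93 × 0.89 × 2.75 = 2.276 m³/s
w_4 = (14.9 − 9.0)/2 = 2.95 m; q_4 = 0.70 × 0.74 × 2.95 = 1.528 m³/s
w_5 = (15.9 − 11.3)/2 = 2.3 m; q_5 = 0.71 × 0.46 × 2.3 = 0.7512 m³/s
w_6 = (15.9 − 14.9)/2 = 0.5 m; q_6 = 0.59 × 0.25 × 0.5 = 0.07375 m³/s
Q = Σ qᵢ = 7.617 m³/s
= 7.617 × 3600 = 27420 m³/h

27400 m³/h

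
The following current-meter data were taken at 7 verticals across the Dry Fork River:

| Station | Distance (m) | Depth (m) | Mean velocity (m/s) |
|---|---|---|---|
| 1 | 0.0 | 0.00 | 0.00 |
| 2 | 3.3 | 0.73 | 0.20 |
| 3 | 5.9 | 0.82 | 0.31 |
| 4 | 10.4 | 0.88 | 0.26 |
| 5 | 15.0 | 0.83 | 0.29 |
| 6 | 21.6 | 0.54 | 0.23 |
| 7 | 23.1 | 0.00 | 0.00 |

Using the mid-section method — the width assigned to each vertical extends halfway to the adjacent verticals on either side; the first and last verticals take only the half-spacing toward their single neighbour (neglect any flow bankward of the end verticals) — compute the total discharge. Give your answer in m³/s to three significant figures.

w_2 = (5.9 − 0.0)/2 = 2.95 m; q_2 = 0.20 × 0.73 × 2.95 = 0.4307 m³/s
w_3 = (10.4 − 3.3)/2 = 3.55 m; q_3 = 0.31 × 0.82 × 3.55 = 0.9024 m³/s
w_4 = (15.0 − 5.9)/2 = 4.55 m; q_4 = 0.26 × 0.88 × 4.55 = 1.041 m³/s
w_5 = (21.6 − 10.4)/2 = 5.6 m; q_5 = 0.29 × 0.83 × 5.6 = 1.348 m³/s
w_6 = (23.1 − 15.0)/2 = 4.05 m; q_6 = 0.23 × 0.54 × 4.05 = 0.5030 m³/s
Stations 1, 7 contribute zero (depth or velocity is 0).
Q = Σ qᵢ = 4.225 m³/s

4.23 m³/s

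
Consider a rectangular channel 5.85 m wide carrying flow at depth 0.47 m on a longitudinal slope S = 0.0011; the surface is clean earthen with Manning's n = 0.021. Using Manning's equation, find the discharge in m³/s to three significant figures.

2.38 m³/s

A = b·y = 5.85 × 0.47 = 2.750 m²
P = b + 2y = 5.85 + 2×0.47 = 6.790 m
R = A/P = 2.750/6.790 = 0.4049 m
Q = (1/n)·A·R^(2/3)·S^(1/2) = (1/0.021) × 2.750 × 0.4049^(2/3) × 0.0011^(1/2) = 2.377 m³/s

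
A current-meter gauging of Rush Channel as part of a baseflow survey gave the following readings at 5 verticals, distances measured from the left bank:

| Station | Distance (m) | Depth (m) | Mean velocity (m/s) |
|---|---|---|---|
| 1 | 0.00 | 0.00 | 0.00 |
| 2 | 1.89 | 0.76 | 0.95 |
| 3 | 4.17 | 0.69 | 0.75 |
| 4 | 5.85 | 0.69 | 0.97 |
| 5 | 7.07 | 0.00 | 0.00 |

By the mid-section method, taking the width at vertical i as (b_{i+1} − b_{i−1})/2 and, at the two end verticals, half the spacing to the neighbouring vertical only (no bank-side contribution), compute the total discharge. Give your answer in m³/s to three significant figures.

w_2 = (4.17 − 0.00)/2 = 2.085 m; q_2 = 0.95 × 0.76 × 2.085 = 1.505 m³/s
w_3 = (5.85 − 1.89)/2 = 1.98 m; q_3 = 0.75 × 0.69 × 1.98 = 1.025 m³/s
w_4 = (7.07 − 4.17)/2 = 1.45 m; q_4 = 0.97 × 0.69 × 1.45 = 0.9705 m³/s
Stations 1, 5 contribute zero (depth or velocity is 0).
Q = Σ qᵢ = 3.501 m³/s

3.50 m³/s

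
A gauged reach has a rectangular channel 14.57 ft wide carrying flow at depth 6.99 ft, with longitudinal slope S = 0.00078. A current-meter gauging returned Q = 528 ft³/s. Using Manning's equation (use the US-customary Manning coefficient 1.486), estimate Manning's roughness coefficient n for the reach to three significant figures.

A = b·y = 14.57 × 6.99 = 101.8 ft²
P = b + 2y = 14.57 + 2×6.99 = 28.55 ft
R = A/P = 101.8/28.55 = 3.567 ft
n = (1.486/Q)·A·R^(2/3)·S^(1/2) = (1.486/528) × 101.8 × 2.335 × 0.02793 = 0.01869

0.0187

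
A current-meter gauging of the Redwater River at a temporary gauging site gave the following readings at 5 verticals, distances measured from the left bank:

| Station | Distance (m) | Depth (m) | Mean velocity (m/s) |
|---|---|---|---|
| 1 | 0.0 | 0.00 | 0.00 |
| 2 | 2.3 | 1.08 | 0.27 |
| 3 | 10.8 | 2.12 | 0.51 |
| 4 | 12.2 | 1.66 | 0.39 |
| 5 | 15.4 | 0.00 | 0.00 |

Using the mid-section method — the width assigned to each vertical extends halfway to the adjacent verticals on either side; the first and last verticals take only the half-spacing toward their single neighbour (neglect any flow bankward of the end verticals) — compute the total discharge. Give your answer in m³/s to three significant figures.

w_2 = (10.8 − 0.0)/2 = 5.4 m; q_2 = 0.27 × 1.08 × 5.4 = 1.575 m³/s
w_3 = (12.2 − 2.3)/2 = 4.95 m; q_3 = 0.51 × 2.12 × 4.95 = 5.352 m³/s
w_4 = (15.4 − 10.8)/2 = 2.3 m; q_4 = 0.39 × 1.66 × 2.3 = 1.489 m³/s
Stations 1, 5 contribute zero (depth or velocity is 0).
Q = Σ qᵢ = 8.416 m³/s

8.42 m³/s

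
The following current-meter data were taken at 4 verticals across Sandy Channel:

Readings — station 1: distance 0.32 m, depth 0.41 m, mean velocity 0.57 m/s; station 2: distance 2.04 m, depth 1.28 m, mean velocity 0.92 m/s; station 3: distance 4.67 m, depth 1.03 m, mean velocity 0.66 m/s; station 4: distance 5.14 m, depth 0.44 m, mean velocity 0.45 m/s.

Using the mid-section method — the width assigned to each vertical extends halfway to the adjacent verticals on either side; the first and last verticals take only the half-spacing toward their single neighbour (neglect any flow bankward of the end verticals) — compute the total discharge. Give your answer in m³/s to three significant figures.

3.86 m³/s

w_1 = (2.04 − 0.32)/2 = 0.86 m; q_1 = 0.57 × 0.41 × 0.86 = 0.2010 m³/s
w_2 = (4.67 − 0.32)/2 = 2.175 m; q_2 = 0.92 × 1.28 × 2.175 = 2.561 m³/s
w_3 = (5.14 − 2.04)/2 = 1.55 m; q_3 = 0.66 × 1.03 × 1.55 = 1.054 m³/s
w_4 = (5.14 − 4.67)/2 = 0.235 m; q_4 = 0.45 × 0.44 × 0.235 = 0.04653 m³/s
Q = Σ qᵢ = 3.862 m³/s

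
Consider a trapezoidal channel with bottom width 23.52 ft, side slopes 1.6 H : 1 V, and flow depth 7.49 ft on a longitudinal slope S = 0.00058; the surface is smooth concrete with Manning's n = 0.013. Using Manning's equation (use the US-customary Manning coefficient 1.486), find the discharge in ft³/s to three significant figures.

A = (b + z·y)·y = (23.52 + 1.6×7.49)×7.49 = 265.9 ft²
P = b + 2y√(1+z²) = 23.52 + 2×7.49×√(1+1.6²) = 51.78 ft
R = A/P = 265.9/51.78 = 5.135 ft
Q = (1.486/n)·A·R^(2/3)·S^(1/2) = (1.486/0.013) × 265.9 × 5.135^(2/3) × 0.00058^(1/2) = 2179 ft³/s

2180 ft³/s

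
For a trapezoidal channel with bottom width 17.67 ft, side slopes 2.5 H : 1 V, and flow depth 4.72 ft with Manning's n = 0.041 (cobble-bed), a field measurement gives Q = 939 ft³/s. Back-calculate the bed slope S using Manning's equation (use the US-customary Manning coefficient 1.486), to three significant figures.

A = (b + z·y)·y = (17.67 + 2.5×4.72)×4.72 = 139.1 ft²
P = b + 2y√(1+z²) = 17.67 + 2×4.72×√(1+2.5²) = 43.09 ft
R = A/P = 139.1/43.09 = 3.228 ft
S = (Q·n / (1.486·A·R^(2/3)))² = (939×0.041 / (1.486×139.1×2.184))² = 0.007271

0.00727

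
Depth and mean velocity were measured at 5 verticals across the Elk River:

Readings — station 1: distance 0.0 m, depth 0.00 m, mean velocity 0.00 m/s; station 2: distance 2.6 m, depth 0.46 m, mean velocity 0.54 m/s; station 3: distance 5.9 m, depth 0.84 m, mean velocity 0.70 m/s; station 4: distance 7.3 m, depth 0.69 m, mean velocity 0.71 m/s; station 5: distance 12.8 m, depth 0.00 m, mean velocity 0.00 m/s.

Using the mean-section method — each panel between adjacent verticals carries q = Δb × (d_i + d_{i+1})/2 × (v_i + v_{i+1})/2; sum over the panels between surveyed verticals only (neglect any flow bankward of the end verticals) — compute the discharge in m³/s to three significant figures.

Panel 1-2: Δb = 2.6 m, d̄ = (0.00+0.46)/2 = 0.23, v̄ = (0.00+0.54)/2 = 0.27 → q = 2.6×0.23×0.27 = 0.1615 m³/s
Panel 2-3: Δb = 3.3 m, d̄ = (0.46+0.84)/2 = 0.65, v̄ = (0.54+0.70)/2 = 0.62 → q = 3.3×0.65×0.62 = 1.330 m³/s
Panel 3-4: Δb = 1.4 m, d̄ = (0.84+0.69)/2 = 0.765, v̄ = (0.70+0.71)/2 = 0.705 → q = 1.4×0.765×0.705 = 0.7551 m³/s
Panel 4-5: Δb = 5.5 m, d̄ = (0.69+0.00)/2 = 0.345, v̄ = (0.71+0.00)/2 = 0.355 → q = 5.5×0.345×0.355 = 0.6736 m³/s
Q = Σ q = 2.920 m³/s

2.92 m³/s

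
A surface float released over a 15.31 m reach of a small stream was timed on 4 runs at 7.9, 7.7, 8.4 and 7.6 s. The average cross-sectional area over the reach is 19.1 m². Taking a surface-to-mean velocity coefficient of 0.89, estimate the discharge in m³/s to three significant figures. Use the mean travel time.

t̄ = (7.9 + 7.7 + 8.4 + 7.6) / 4 = 7.9 s
v_surface = L / t̄ = 15.31 / 7.9 = 1.938 m/s
v_mean = 0.89 × 1.938 = 1.725 m/s
Q = A × v_mean = 19.1 × 1.725 = 32.94 m³/s

32.9 m³/s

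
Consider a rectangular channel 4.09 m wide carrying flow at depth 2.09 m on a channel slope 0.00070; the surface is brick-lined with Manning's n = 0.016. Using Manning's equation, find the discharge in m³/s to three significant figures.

14.5 m³/s

A = b·y = 4.09 × 2.09 = 8.548 m²
P = b + 2y = 4.09 + 2×2.09 = 8.270 m
R = A/P = 8.548/8.270 = 1.034 m
Q = (1/n)·A·R^(2/3)·S^(1/2) = (1/0.016) × 8.548 × 1.034^(2/3) × 0.00070^(1/2) = 14.45 m³/s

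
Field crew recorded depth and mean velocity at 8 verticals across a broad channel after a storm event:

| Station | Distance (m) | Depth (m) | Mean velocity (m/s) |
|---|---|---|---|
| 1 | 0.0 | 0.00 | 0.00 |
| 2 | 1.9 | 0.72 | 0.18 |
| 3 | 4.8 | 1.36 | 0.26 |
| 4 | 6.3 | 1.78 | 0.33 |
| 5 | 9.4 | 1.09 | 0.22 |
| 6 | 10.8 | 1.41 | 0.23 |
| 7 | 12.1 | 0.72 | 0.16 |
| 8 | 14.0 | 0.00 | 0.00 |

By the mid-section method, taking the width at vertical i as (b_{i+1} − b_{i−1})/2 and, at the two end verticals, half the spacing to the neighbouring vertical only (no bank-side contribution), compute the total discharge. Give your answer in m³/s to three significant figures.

w_2 = (4.8 − 0.0)/2 = 2.4 m; q_2 = 0.18 × 0.72 × 2.4 = 0.3110 m³/s
w_3 = (6.3 − 1.9)/2 = 2.2 m; q_3 = 0.26 × 1.36 × 2.2 = 0.7779 m³/s
w_4 = (9.4 − 4.8)/2 = 2.3 m; q_4 = 0.33 × 1.78 × 2.3 = 1.351 m³/s
w_5 = (10.8 − 6.3)/2 = 2.25 m; q_5 = 0.22 × 1.09 × 2.25 = 0.5396 m³/s
w_6 = (12.1 − 9.4)/2 = 1.35 m; q_6 = 0.23 × 1.41 × 1.35 = 0.4378 m³/s
w_7 = (14.0 − 10.8)/2 = 1.6 m; q_7 = 0.16 × 0.72 × 1.6 = 0.1843 m³/s
Stations 1, 8 contribute zero (depth or velocity is 0).
Q = Σ qᵢ = 3.602 m³/s

3.60 m³/s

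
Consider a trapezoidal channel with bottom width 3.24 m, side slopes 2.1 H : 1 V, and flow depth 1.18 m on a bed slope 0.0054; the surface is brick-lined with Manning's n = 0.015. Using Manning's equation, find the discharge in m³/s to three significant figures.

27.8 m³/s

A = (b + z·y)·y = (3.24 + 2.1×1.18)×1.18 = 6.747 m²
P = b + 2y√(1+z²) = 3.24 + 2×1.18×√(1+2.1²) = 8.729 m
R = A/P = 6.747/8.729 = 0.7729 m
Q = (1/n)·A·R^(2/3)·S^(1/2) = (1/0.015) × 6.747 × 0.7729^(2/3) × 0.0054^(1/2) = 27.84 m³/s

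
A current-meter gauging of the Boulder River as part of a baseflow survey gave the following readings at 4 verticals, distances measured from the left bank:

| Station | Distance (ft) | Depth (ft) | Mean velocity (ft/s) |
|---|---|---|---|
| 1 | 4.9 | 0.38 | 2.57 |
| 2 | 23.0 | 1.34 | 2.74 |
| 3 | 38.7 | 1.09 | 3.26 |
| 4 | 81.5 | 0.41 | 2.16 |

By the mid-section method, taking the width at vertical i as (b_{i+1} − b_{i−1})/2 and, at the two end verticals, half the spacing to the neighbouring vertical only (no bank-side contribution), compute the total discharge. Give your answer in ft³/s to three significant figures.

194 ft³/s

w_1 = (23.0 − 4.9)/2 = 9.05 ft; q_1 = 2.57 × 0.38 × 9.05 = 8.838 ft³/s
w_2 = (38.7 − 4.9)/2 = 16.9 ft; q_2 = 2.74 × 1.34 × 16.9 = 62.05 ft³/s
w_3 = (81.5 − 23.0)/2 = 29.25 ft; q_3 = 3.26 × 1.09 × 29.25 = 103.9 ft³/s
w_4 = (81.5 − 38.7)/2 = 21.4 ft; q_4 = 2.16 × 0.41 × 21.4 = 18.95 ft³/s
Q = Σ qᵢ = 193.8 ft³/s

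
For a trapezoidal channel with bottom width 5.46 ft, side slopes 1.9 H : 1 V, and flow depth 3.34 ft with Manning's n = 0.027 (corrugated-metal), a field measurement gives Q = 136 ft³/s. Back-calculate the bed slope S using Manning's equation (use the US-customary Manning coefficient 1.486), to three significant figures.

0.00157

A = (b + z·y)·y = (5.46 + 1.9×3.34)×3.34 = 39.43 ft²
P = b + 2y√(1+z²) = 5.46 + 2×3.34×√(1+1.9²) = 19.80 ft
R = A/P = 39.43/19.80 = 1.991 ft
S = (Q·n / (1.486·A·R^(2/3)))² = (136×0.027 / (1.486×39.43×1.583))² = 0.001568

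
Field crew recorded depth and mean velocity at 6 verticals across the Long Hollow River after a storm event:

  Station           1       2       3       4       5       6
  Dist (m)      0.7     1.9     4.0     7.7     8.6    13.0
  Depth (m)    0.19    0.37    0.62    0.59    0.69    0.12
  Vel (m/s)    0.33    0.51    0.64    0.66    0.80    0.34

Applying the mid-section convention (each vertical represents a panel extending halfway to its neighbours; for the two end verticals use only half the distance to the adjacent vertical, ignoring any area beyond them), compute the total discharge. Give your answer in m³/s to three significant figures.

w_1 = (1.9 − 0.7)/2 = 0.6 m; q_1 = 0.33 × 0.19 × 0.6 = 0.03762 m³/s
w_2 = (4.0 − 0.7)/2 = 1.65 m; q_2 = 0.51 × 0.37 × 1.65 = 0.3114 m³/s
w_3 = (7.7 − 1.9)/2 = 2.9 m; q_3 = 0.64 × 0.62 × 2.9 = 1.151 m³/s
w_4 = (8.6 − 4.0)/2 = 2.3 m; q_4 = 0.66 × 0.59 × 2.3 = 0.8956 m³/s
w_5 = (13.0 − 7.7)/2 = 2.65 m; q_5 = 0.80 × 0.69 × 2.65 = 1.463 m³/s
w_6 = (13.0 − 8.6)/2 = 2.2 m; q_6 = 0.34 × 0.12 × 2.2 = 0.08976 m³/s
Q = Σ qᵢ = 3.948 m³/s

3.95 m³/s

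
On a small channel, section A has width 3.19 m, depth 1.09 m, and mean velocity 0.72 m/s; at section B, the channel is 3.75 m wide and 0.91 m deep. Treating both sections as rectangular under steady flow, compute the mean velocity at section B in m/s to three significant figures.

0.734 m/s

Q = A₁V₁ = (3.19×1.09) × 0.72 = 2.504 m³/s
A₂ = 3.75 × 0.91 = 3.413 m²
V₂ = Q/A₂ = 2.504/3.413 = 0.7336 m/s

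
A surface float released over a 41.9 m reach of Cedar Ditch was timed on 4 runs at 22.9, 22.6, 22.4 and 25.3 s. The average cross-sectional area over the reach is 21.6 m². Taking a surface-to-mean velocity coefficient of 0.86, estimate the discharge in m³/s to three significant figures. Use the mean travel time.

33.4 m³/s

t̄ = (22.9 + 22.6 + 22.4 + 25.3) / 4 = 23.3 s
v_surface = L / t̄ = 41.9 / 23.3 = 1.798 m/s
v_mean = 0.86 × 1.798 = 1.547 m/s
Q = A × v_mean = 21.6 × 1.547 = 33.40 m³/s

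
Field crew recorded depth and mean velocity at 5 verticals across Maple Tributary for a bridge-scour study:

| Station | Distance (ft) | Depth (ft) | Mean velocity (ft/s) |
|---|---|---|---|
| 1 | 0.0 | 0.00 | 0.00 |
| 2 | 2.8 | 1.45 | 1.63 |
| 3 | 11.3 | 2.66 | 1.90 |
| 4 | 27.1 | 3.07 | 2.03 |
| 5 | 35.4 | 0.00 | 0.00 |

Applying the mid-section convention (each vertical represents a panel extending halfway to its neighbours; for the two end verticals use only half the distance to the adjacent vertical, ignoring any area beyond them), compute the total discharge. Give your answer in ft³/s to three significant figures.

w_2 = (11.3 − 0.0)/2 = 5.65 ft; q_2 = 1.63 × 1.45 × 5.65 = 13.35 ft³/s
w_3 = (27.1 − 2.8)/2 = 12.15 ft; q_3 = 1.90 × 2.66 × 12.15 = 61.41 ft³/s
w_4 = (35.4 − 11.3)/2 = 12.05 ft; q_4 = 2.03 × 3.07 × 12.05 = 75.10 ft³/s
Stations 1, 5 contribute zero (depth or velocity is 0).
Q = Σ qᵢ = 149.9 ft³/s

150 ft³/s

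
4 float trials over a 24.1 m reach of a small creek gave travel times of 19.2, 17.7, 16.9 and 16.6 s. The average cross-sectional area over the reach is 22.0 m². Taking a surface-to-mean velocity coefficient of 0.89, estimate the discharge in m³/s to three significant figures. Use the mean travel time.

t̄ = (19.2 + 17.7 + 16.9 + 16.6) / 4 = 17.6 s
v_surface = L / t̄ = 24.1 / 17.6 = 1.369 m/s
v_mean = 0.89 × 1.369 = 1.219 m/s
Q = A × v_mean = 22.0 × 1.219 = 26.81 m³/s

26.8 m³/s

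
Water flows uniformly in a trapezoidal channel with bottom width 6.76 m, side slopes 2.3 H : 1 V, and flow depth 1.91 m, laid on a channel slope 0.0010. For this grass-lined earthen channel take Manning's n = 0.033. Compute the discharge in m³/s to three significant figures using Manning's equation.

A = (b + z·y)·y = (6.76 + 2.3×1.91)×1.91 = 21.30 m²
P = b + 2y√(1+z²) = 6.76 + 2×1.91×√(1+2.3²) = 16.34 m
R = A/P = 21.30/16.34 = 1.304 m
Q = (1/n)·A·R^(2/3)·S^(1/2) = (1/0.033) × 21.30 × 1.304^(2/3) × 0.0010^(1/2) = 24.36 m³/s

24.4 m³/s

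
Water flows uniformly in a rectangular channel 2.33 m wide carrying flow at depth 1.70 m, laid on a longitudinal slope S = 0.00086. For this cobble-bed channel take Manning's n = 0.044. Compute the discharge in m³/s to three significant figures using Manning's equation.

2.06 m³/s

A = b·y = 2.33 × 1.70 = 3.961 m²
P = b + 2y = 2.33 + 2×1.70 = 5.730 m
R = A/P = 3.961/5.730 = 0.6913 m
Q = (1/n)·A·R^(2/3)·S^(1/2) = (1/0.044) × 3.961 × 0.6913^(2/3) × 0.00086^(1/2) = 2.064 m³/s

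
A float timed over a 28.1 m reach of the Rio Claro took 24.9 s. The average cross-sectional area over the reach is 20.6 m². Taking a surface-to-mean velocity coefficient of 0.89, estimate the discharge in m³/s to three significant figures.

v_surface = L / t̄ = 28.1 / 24.9 = 1.129 m/s
v_mean = 0.89 × 1.129 = 1.004 m/s
Q = A × v_mean = 20.6 × 1.004 = 20.69 m³/s

20.7 m³/s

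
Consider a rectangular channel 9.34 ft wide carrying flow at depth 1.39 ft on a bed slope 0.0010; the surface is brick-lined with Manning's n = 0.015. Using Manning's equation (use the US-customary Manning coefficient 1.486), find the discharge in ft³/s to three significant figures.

A = b·y = 9.34 × 1.39 = 12.98 ft²
P = b + 2y = 9.34 + 2×1.39 = 12.12 ft
R = A/P = 12.98/12.12 = 1.071 ft
Q = (1.486/n)·A·R^(2/3)·S^(1/2) = (1.486/0.015) × 12.98 × 1.071^(2/3) × 0.0010^(1/2) = 42.58 ft³/s

42.6 ft³/s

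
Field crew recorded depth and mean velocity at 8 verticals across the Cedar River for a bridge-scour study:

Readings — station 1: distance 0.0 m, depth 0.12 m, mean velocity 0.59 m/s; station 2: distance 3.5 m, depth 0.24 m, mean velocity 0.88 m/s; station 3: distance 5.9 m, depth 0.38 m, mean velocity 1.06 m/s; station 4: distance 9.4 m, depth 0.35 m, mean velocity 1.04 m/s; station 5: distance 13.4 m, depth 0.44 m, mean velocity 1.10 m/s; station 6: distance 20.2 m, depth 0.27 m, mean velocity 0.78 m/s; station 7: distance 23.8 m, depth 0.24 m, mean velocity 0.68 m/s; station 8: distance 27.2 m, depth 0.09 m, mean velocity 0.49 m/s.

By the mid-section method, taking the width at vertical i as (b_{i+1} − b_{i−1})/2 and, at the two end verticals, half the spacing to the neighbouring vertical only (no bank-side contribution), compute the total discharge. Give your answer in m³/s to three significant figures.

7.66 m³/s

w_1 = (3.5 − 0.0)/2 = 1.75 m; q_1 = 0.59 × 0.12 × 1.75 = 0.1239 m³/s
w_2 = (5.9 − 0.0)/2 = 2.95 m; q_2 = 0.88 × 0.24 × 2.95 = 0.6230 m³/s
w_3 = (9.4 − 3.5)/2 = 2.95 m; q_3 = 1.06 × 0.38 × 2.95 = 1.188 m³/s
w_4 = (13.4 − 5.9)/2 = 3.75 m; q_4 = 1.04 × 0.35 × 3.75 = 1.365 m³/s
w_5 = (20.2 − 9.4)/2 = 5.4 m; q_5 = 1.10 × 0.44 × 5.4 = 2.614 m³/s
w_6 = (23.8 − 13.4)/2 = 5.2 m; q_6 = 0.78 × 0.27 × 5.2 = 1.095 m³/s
w_7 = (27.2 − 20.2)/2 = 3.5 m; q_7 = 0.68 × 0.24 × 3.5 = 0.5712 m³/s
w_8 = (27.2 − 23.8)/2 = 1.7 m; q_8 = 0.49 × 0.09 × 1.7 = 0.07497 m³/s
Q = Σ qᵢ = 7.655 m³/s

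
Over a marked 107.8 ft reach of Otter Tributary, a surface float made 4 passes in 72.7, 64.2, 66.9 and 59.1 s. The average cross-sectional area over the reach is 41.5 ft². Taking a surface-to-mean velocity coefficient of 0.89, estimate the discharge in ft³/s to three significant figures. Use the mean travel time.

t̄ = (72.7 + 64.2 + 66.9 + 59.1) / 4 = 65.725 s
v_surface = L / t̄ = 107.8 / 65.725 = 1.640 ft/s
v_mean = 0.89 × 1.640 = 1.460 ft/s
Q = A × v_mean = 41.5 × 1.460 = 60.58 ft³/s

60.6 ft³/s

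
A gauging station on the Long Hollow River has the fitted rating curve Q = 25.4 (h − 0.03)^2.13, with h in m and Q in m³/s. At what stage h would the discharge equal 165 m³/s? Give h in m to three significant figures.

2.44 m

h − h₀ = (Q/C)^(1/b) = (165/25.4)^(1/2.13) = 2.407 m
h = 0.03 + 2.407 = 2.437 m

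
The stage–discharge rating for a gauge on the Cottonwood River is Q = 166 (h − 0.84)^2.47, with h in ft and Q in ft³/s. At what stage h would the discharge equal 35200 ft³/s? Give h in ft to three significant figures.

h − h₀ = (Q/C)^(1/b) = (35200/166)^(1/2.47) = 8.747 ft
h = 0.84 + 8.747 = 9.587 ft

9.59 ft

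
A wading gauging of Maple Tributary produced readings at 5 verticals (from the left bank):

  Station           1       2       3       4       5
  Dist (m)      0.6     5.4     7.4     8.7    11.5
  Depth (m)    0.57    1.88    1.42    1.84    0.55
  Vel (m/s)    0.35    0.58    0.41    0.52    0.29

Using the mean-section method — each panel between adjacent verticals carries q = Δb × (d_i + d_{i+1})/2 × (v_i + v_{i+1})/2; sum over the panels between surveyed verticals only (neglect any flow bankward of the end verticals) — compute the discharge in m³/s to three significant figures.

6.71 m³/s

Panel 1-2: Δb = 4.8 m, d̄ = (0.57+1.88)/2 = 1.225, v̄ = (0.35+0.58)/2 = 0.465 → q = 4.8×1.225×0.465 = 2.734 m³/s
Panel 2-3: Δb = 2 m, d̄ = (1.88+1.42)/2 = 1.65, v̄ = (0.58+0.41)/2 = 0.495 → q = 2×1.65×0.495 = 1.634 m³/s
Panel 3-4: Δb = 1.3 m, d̄ = (1.42+1.84)/2 = 1.63, v̄ = (0.41+0.52)/2 = 0.465 → q = 1.3×1.63×0.465 = 0.9853 m³/s
Panel 4-5: Δb = 2.8 m, d̄ = (1.84+0.55)/2 = 1.195, v̄ = (0.52+0.29)/2 = 0.405 → q = 2.8×1.195×0.405 = 1.355 m³/s
Q = Σ q = 6.708 m³/s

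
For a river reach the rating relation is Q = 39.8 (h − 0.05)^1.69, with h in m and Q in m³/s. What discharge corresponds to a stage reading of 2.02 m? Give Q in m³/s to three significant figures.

Q = 39.8 × (2.02 − 0.05)^1.69 = 39.8 × 1.97^1.69 = 125.2 m³/s

125 m³/s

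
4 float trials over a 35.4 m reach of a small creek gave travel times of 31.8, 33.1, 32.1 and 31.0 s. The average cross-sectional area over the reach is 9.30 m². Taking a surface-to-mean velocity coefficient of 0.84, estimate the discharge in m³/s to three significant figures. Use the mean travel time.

t̄ = (31.8 + 33.1 + 32.1 + 31.0) / 4 = 32 s
v_surface = L / t̄ = 35.4 / 32 = 1.106 m/s
v_mean = 0.84 × 1.106 = 0.9293 m/s
Q = A × v_mean = 9.30 × 0.9293 = 8.642 m³/s

8.64 m³/s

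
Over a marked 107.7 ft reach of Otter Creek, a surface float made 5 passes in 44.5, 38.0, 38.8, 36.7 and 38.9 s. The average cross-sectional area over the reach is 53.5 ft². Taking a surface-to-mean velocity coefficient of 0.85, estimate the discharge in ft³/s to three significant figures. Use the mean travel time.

t̄ = (44.5 + 38.0 + 38.8 + 36.7 + 38.9) / 5 = 39.38 s
v_surface = L / t̄ = 107.7 / 39.38 = 2.735 ft/s
v_mean = 0.85 × 2.735 = 2.325 ft/s
Q = A × v_mean = 53.5 × 2.325 = 124.4 ft³/s

124 ft³/s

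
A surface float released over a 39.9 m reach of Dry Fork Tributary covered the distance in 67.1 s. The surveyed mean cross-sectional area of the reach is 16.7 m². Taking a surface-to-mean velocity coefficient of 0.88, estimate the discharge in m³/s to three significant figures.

v_surface = L / t̄ = 39.9 / 67.1 = 0.5946 m/s
v_mean = 0.88 × 0.5946 = 0.5233 m/s
Q = A × v_mean = 16.7 × 0.5233 = 8.739 m³/s

8.74 m³/s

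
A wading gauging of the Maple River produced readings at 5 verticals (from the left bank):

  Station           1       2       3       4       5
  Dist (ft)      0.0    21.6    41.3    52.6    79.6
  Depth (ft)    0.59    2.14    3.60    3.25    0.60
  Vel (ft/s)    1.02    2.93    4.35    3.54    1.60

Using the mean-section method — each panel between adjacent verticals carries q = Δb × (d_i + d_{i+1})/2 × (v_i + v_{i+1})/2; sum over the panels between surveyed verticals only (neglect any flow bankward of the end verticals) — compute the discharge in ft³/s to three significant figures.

Panel 1-2: Δb = 21.6 ft, d̄ = (0.59+2.14)/2 = 1.365, v̄ = (1.02+2.93)/2 = 1.975 → q = 21.6×1.365×1.975 = 58.23 ft³/s
Panel 2-3: Δb = 19.7 ft, d̄ = (2.14+3.60)/2 = 2.87, v̄ = (2.93+4.35)/2 = 3.64 → q = 19.7×2.87×3.64 = 205.8 ft³/s
Panel 3-4: Δb = 11.3 ft, d̄ = (3.60+3.25)/2 = 3.425, v̄ = (4.35+3.54)/2 = 3.945 → q = 11.3×3.425×3.945 = 152.7 ft³/s
Panel 4-5: Δb = 27 ft, d̄ = (3.25+0.60)/2 = 1.925, v̄ = (3.54+1.60)/2 = 2.57 → q = 27×1.925×2.57 = 133.6 ft³/s
Q = Σ q = 550.3 ft³/s

550 ft³/s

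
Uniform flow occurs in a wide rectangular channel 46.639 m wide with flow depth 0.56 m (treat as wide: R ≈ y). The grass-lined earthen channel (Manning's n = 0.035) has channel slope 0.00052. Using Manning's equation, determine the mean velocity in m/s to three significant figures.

0.443 m/s

A = b·y = 46.639 × 0.56 = 26.12 m²
Wide channel: R ≈ y = 0.56 m
Q = (1/n)·A·R^(2/3)·S^(1/2) = (1/0.035) × 26.12 × 0.5600^(2/3) × 0.00052^(1/2) = 11.56 m³/s
V = Q/A = 11.56/26.12 = 0.4426 m/s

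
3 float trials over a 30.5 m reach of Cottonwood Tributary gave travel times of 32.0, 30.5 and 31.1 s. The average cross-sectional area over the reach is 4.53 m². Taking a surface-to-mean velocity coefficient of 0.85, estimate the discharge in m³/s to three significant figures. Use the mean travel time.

3.76 m³/s

t̄ = (32.0 + 30.5 + 31.1) / 3 = 31.2 s
v_surface = L / t̄ = 30.5 / 31.2 = 0.9776 m/s
v_mean = 0.85 × 0.9776 = 0.8309 m/s
Q = A × v_mean = 4.53 × 0.8309 = 3.764 m³/s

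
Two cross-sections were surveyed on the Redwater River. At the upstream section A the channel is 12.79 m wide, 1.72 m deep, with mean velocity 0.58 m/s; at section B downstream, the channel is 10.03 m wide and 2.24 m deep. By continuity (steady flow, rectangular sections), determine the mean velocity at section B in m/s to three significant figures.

Q = A₁V₁ = (12.79×1.72) × 0.58 = 12.76 m³/s
A₂ = 10.03 × 2.24 = 22.47 m²
V₂ = Q/A₂ = 12.76/22.47 = 0.5679 m/s

0.568 m/s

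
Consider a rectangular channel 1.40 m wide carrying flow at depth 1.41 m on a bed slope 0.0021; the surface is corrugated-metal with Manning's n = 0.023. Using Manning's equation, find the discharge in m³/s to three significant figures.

2.37 m³/s

A = b·y = 1.40 × 1.41 = 1.974 m²
P = b + 2y = 1.40 + 2×1.41 = 4.220 m
R = A/P = 1.974/4.220 = 0.4678 m
Q = (1/n)·A·R^(2/3)·S^(1/2) = (1/0.023) × 1.974 × 0.4678^(2/3) × 0.0021^(1/2) = 2.370 m³/s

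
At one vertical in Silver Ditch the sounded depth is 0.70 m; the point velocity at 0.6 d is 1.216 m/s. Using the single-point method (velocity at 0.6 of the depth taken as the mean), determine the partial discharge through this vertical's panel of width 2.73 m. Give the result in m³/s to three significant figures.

2.32 m³/s

v̄ = v₀.₆ = 1.216 m/s
q = v̄ × d × w = 1.216 × 0.70 × 2.73 = 2.324 m³/s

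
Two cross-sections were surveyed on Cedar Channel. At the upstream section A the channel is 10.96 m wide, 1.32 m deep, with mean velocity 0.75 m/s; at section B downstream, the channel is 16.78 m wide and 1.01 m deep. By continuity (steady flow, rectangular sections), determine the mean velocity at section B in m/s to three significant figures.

Q = A₁V₁ = (10.96×1.32) × 0.75 = 10.85 m³/s
A₂ = 16.78 × 1.01 = 16.95 m²
V₂ = Q/A₂ = 10.85/16.95 = 0.6402 m/s

0.640 m/s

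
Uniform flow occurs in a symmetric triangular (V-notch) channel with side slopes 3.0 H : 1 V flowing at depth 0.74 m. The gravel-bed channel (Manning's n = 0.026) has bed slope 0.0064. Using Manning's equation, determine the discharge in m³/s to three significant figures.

2.52 m³/s

A = z·y² = 3.0×0.74² = 1.643 m²
P = 2y√(1+z²) = 2×0.74×√(1+3.0²) = 4.680 m
R = A/P = 1.643/4.680 = 0.3510 m
Q = (1/n)·A·R^(2/3)·S^(1/2) = (1/0.026) × 1.643 × 0.3510^(2/3) × 0.0064^(1/2) = 2.515 m³/s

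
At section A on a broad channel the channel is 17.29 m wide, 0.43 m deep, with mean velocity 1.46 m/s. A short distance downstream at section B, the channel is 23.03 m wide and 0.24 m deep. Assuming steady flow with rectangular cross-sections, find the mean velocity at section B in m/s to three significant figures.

Q = A₁V₁ = (17.29×0.43) × 1.46 = 10.85 m³/s
A₂ = 23.03 × 0.24 = 5.527 m²
V₂ = Q/A₂ = 10.85/5.527 = 1.964 m/s

1.96 m/s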